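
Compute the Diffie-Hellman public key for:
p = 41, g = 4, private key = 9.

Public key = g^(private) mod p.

Step 1: A = g^a mod p = 4^9 mod 41.
  4^1 mod 41 = 4
  4^2 mod 41 = (4 * 4) mod 41 = 16
  4^3 mod 41 = (16 * 4) mod 41 = 23
  4^4 mod 41 = (23 * 4) mod 41 = 10
  4^5 mod 41 = (10 * 4) mod 41 = 40
  4^6 mod 41 = (40 * 4) mod 41 = 37
  4^7 mod 41 = (37 * 4) mod 41 = 25
  4^8 mod 41 = (25 * 4) mod 41 = 18
  4^9 mod 41 = (18 * 4) mod 41 = 31
Result: A = 31.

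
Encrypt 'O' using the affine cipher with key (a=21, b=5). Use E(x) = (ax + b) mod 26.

Step 1: Convert 'O' to number: x = 14.
Step 2: E(14) = (21 * 14 + 5) mod 26 = 299 mod 26 = 13.
Step 3: Convert 13 back to letter: N.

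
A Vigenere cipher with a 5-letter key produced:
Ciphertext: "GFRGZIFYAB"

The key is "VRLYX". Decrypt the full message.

Step 1: Key 'VRLYX' has length 5. Extended key: VRLYXVRLYX
Step 2: Decrypt each position:
  G(6) - V(21) = 11 = L
  F(5) - R(17) = 14 = O
  R(17) - L(11) = 6 = G
  G(6) - Y(24) = 8 = I
  Z(25) - X(23) = 2 = C
  I(8) - V(21) = 13 = N
  F(5) - R(17) = 14 = O
  Y(24) - L(11) = 13 = N
  A(0) - Y(24) = 2 = C
  B(1) - X(23) = 4 = E
Plaintext: LOGICNONCE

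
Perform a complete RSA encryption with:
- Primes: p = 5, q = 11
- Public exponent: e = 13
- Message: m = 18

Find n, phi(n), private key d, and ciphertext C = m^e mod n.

Step 1: n = 5 * 11 = 55.
Step 2: phi(n) = (5-1)(11-1) = 4 * 10 = 40.
Step 3: Find d = 13^(-1) mod 40 = 37.
  Verify: 13 * 37 = 481 = 1 (mod 40).
Step 4: C = 18^13 mod 55 = 13.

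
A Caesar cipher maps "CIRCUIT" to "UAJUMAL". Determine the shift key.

Step 1: Compare first letters: C (position 2) -> U (position 20).
Step 2: Shift = (20 - 2) mod 26 = 18.
The shift value is 18.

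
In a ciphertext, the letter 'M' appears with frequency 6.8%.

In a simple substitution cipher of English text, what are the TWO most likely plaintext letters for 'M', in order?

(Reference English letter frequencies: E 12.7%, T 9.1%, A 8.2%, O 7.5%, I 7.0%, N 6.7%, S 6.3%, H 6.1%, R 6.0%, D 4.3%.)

Step 1: Observed frequency of 'M' is 6.8%.
Step 2: Compute distances to each reference frequency and sort:
  N (6.7%): difference = 0.1% <-- BEST
  I (7.0%): difference = 0.2% <-- RUNNER-UP
  S (6.3%): difference = 0.5%
  O (7.5%): difference = 0.7%
  H (6.1%): difference = 0.7%
Step 3: Most likely is 'N' (6.7%, diff 0.1%); second most likely is 'I' (7.0%, diff 0.2%).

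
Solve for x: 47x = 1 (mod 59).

Step 1: We need x such that 47 * x = 1 (mod 59).
Step 2: Using the extended Euclidean algorithm or trial:
  47 * 54 = 2538 = 43 * 59 + 1.
Step 3: Since 2538 mod 59 = 1, the inverse is x = 54.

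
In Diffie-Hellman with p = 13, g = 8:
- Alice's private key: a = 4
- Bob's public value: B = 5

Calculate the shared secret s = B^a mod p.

Step 1: s = B^a mod p = 5^4 mod 13.
  5^1 mod 13 = 5
  5^2 mod 13 = (5 * 5) mod 13 = 12
  5^3 mod 13 = (12 * 5) mod 13 = 8
  5^4 mod 13 = (8 * 5) mod 13 = 1
Result: shared secret = 1.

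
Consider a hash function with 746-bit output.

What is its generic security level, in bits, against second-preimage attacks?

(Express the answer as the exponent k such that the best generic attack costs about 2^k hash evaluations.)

Step 1: The hash has a 746-bit output.
Step 2: Second-preimage resistance means: given a specific input x, it should be infeasible to find a different y with h(y) = h(x).
With a 746-bit output, a generic search for a second preimage costs about 2^746 evaluations (each trial matches the fixed target with probability 2^-746).
Step 3: Security level = 746 bits.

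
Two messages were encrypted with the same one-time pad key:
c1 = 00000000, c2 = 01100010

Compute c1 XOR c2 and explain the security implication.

Step 1: c1 XOR c2 = (m1 XOR k) XOR (m2 XOR k).
Step 2: By XOR associativity/commutativity: = m1 XOR m2 XOR k XOR k = m1 XOR m2.
Step 3: 00000000 XOR 01100010 = 01100010 = 98.
Step 4: The key cancels out! An attacker learns m1 XOR m2 = 98, revealing the relationship between plaintexts.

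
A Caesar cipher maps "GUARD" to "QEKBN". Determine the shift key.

Step 1: Compare first letters: G (position 6) -> Q (position 16).
Step 2: Shift = (16 - 6) mod 26 = 10.
The shift value is 10.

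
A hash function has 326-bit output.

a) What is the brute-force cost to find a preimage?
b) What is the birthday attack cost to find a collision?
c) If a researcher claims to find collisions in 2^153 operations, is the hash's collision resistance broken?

Step 1: Preimage resistance requires brute-force of 2^326 operations.
Step 2: Collision resistance (birthday bound) = 2^(326/2) = 2^163.
Step 3: The claimed attack costs 2^153 operations.
Step 4: Since 2^153 < 2^163, the claimed attack beats the generic birthday bound, so collision resistance is broken.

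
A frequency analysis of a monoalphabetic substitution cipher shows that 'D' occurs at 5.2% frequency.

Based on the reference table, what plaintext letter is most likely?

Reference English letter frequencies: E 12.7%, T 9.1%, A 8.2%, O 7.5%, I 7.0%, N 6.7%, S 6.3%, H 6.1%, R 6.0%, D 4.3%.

Step 1: The observed frequency is 5.2%.
Step 2: Compare with English frequencies:
  E: 12.7% (difference: 7.5%)
  T: 9.1% (difference: 3.9%)
  A: 8.2% (difference: 3.0%)
  O: 7.5% (difference: 2.3%)
  I: 7.0% (difference: 1.8%)
  N: 6.7% (difference: 1.5%)
  S: 6.3% (difference: 1.1%)
  H: 6.1% (difference: 0.9%)
  R: 6.0% (difference: 0.8%) <-- closest
  D: 4.3% (difference: 0.9%)
Step 3: 'D' most likely represents 'R' (frequency 6.0%).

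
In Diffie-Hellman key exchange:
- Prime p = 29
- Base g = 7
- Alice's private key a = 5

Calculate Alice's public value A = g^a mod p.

Step 1: A = g^a mod p = 7^5 mod 29.
  7^1 mod 29 = 7
  7^2 mod 29 = (7 * 7) mod 29 = 20
  7^3 mod 29 = (20 * 7) mod 29 = 24
  7^4 mod 29 = (24 * 7) mod 29 = 23
  7^5 mod 29 = (23 * 7) mod 29 = 16
Result: A = 16.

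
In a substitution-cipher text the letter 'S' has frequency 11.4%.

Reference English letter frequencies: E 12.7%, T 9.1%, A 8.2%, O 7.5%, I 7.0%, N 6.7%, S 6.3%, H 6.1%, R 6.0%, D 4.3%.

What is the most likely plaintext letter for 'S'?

Step 1: The observed frequency is 11.4%.
Step 2: Compare with English frequencies:
  E: 12.7% (difference: 1.3%) <-- closest
  T: 9.1% (difference: 2.3%)
  A: 8.2% (difference: 3.2%)
  O: 7.5% (difference: 3.9%)
  I: 7.0% (difference: 4.4%)
  N: 6.7% (difference: 4.7%)
  S: 6.3% (difference: 5.1%)
  H: 6.1% (difference: 5.3%)
  R: 6.0% (difference: 5.4%)
  D: 4.3% (difference: 7.1%)
Step 3: 'S' most likely represents 'E' (frequency 12.7%).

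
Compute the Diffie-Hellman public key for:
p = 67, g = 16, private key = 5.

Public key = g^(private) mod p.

Step 1: A = g^a mod p = 16^5 mod 67.
  16^1 mod 67 = 16
  16^2 mod 67 = (16 * 16) mod 67 = 55
  16^3 mod 67 = (55 * 16) mod 67 = 9
  16^4 mod 67 = (9 * 16) mod 67 = 10
  16^5 mod 67 = (10 * 16) mod 67 = 26
Result: A = 26.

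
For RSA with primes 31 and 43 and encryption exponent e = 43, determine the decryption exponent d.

Step 1: n = 31 * 43 = 1333.
Step 2: phi(n) = 30 * 42 = 1260.
Step 3: Find d such that 43 * d = 1 (mod 1260).
Step 4: d = 43^(-1) mod 1260 = 967.
Verification: 43 * 967 = 41581 = 33 * 1260 + 1.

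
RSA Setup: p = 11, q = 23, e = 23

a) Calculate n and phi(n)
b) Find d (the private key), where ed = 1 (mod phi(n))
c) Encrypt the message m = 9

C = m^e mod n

Step 1: n = 11 * 23 = 253.
Step 2: phi(n) = (11-1)(23-1) = 10 * 22 = 220.
Step 3: Find d = 23^(-1) mod 220 = 67.
  Verify: 23 * 67 = 1541 = 1 (mod 220).
Step 4: C = 9^23 mod 253 = 124.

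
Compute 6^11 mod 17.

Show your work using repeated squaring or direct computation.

Step 1: Compute 6^11 mod 17 step by step, reducing modulo 17 at each step.
  6^1 mod 17 = 6
  6^2 mod 17 = (6 * 6) mod 17 = 2
  6^3 mod 17 = (2 * 6) mod 17 = 12
  6^4 mod 17 = (12 * 6) mod 17 = 4
  6^5 mod 17 = (4 * 6) mod 17 = 7
  6^6 mod 17 = (7 * 6) mod 17 = 8
  6^7 mod 17 = (8 * 6) mod 17 = 14
  6^8 mod 17 = (14 * 6) mod 17 = 16
  6^9 mod 17 = (16 * 6) mod 17 = 11
  6^10 mod 17 = (11 * 6) mod 17 = 15
  6^11 mod 17 = (15 * 6) mod 17 = 5
Step 2: Result = 5.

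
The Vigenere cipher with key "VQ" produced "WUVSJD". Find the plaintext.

Step 1: Extend key: VQVQVQ
Step 2: Decrypt each letter (c - k) mod 26:
  W(22) - V(21) = (22-21) mod 26 = 1 = B
  U(20) - Q(16) = (20-16) mod 26 = 4 = E
  V(21) - V(21) = (21-21) mod 26 = 0 = A
  S(18) - Q(16) = (18-16) mod 26 = 2 = C
  J(9) - V(21) = (9-21) mod 26 = 14 = O
  D(3) - Q(16) = (3-16) mod 26 = 13 = N
Plaintext: BEACON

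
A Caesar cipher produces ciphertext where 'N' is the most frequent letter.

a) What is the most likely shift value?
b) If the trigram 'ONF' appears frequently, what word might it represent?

Step 1: In English, 'E' is the most frequent letter (12.7%).
Step 2: The most frequent ciphertext letter is 'N' (position 13).
Step 3: Shift = (13 - 4) mod 26 = 9.
Step 4: Decrypt 'ONF' by shifting back 9:
  O -> F
  N -> E
  F -> W
Step 5: 'ONF' decrypts to 'FEW'.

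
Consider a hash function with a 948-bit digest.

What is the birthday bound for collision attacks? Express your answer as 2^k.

Step 1: The birthday paradox gives collision probability ~50% after sqrt(2^n) = 2^(n/2) hashes.
Step 2: For 948-bit output: 2^(948/2) = 2^474.
Step 3: Approximately 2^474 hash computations needed.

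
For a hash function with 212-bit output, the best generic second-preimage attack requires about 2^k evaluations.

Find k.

Step 1: The hash has a 212-bit output.
Step 2: Second-preimage resistance means: given a specific input x, it should be infeasible to find a different y with h(y) = h(x).
With a 212-bit output, a generic search for a second preimage costs about 2^212 evaluations (each trial matches the fixed target with probability 2^-212).
Step 3: Security level = 212 bits.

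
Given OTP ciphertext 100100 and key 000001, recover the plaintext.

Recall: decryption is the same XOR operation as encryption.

Step 1: XOR ciphertext with key:
  Ciphertext: 100100
  Key:        000001
  XOR:        100101
Step 2: Plaintext = 100101 = 37 in decimal.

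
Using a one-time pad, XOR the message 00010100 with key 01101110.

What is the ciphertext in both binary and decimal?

Step 1: Write out the XOR operation bit by bit:
  Message: 00010100
  Key:     01101110
  XOR:     01111010
Step 2: Convert to decimal: 01111010 = 122.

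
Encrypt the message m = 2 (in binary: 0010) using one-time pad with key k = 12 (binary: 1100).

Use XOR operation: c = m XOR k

Step 1: Write out the XOR operation bit by bit:
  Message: 0010
  Key:     1100
  XOR:     1110
Step 2: Convert to decimal: 1110 = 14.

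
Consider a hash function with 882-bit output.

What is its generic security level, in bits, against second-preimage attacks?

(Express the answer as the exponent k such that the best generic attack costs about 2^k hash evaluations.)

Step 1: The hash has a 882-bit output.
Step 2: Second-preimage resistance means: given a specific input x, it should be infeasible to find a different y with h(y) = h(x).
With a 882-bit output, a generic search for a second preimage costs about 2^882 evaluations (each trial matches the fixed target with probability 2^-882).
Step 3: Security level = 882 bits.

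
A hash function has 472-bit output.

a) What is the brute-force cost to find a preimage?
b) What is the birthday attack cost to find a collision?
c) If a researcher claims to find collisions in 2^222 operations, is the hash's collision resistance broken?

Step 1: Preimage resistance requires brute-force of 2^472 operations.
Step 2: Collision resistance (birthday bound) = 2^(472/2) = 2^236.
Step 3: The claimed attack costs 2^222 operations.
Step 4: Since 2^222 < 2^236, the claimed attack beats the generic birthday bound, so collision resistance is broken.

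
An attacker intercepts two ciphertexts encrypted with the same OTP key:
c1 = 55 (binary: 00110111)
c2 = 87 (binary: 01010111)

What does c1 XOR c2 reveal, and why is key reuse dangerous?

Step 1: c1 XOR c2 = (m1 XOR k) XOR (m2 XOR k).
Step 2: By XOR associativity/commutativity: = m1 XOR m2 XOR k XOR k = m1 XOR m2.
Step 3: 00110111 XOR 01010111 = 01100000 = 96.
Step 4: The key cancels out! An attacker learns m1 XOR m2 = 96, revealing the relationship between plaintexts.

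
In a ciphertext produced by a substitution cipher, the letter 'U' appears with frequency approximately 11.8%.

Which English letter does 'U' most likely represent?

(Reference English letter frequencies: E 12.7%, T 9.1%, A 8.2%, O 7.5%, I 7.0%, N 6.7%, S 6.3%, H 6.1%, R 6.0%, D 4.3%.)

Step 1: The observed frequency is 11.8%.
Step 2: Compare with English frequencies:
  E: 12.7% (difference: 0.9%) <-- closest
  T: 9.1% (difference: 2.7%)
  A: 8.2% (difference: 3.6%)
  O: 7.5% (difference: 4.3%)
  I: 7.0% (difference: 4.8%)
  N: 6.7% (difference: 5.1%)
  S: 6.3% (difference: 5.5%)
  H: 6.1% (difference: 5.7%)
  R: 6.0% (difference: 5.8%)
  D: 4.3% (difference: 7.5%)
Step 3: 'U' most likely represents 'E' (frequency 12.7%).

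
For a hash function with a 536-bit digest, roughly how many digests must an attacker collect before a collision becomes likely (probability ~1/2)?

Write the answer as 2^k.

Step 1: The birthday paradox gives collision probability ~50% after sqrt(2^n) = 2^(n/2) hashes.
Step 2: For 536-bit output: 2^(536/2) = 2^268.
Step 3: Approximately 2^268 hash computations needed.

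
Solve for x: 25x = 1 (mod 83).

Step 1: We need x such that 25 * x = 1 (mod 83).
Step 2: Using the extended Euclidean algorithm or trial:
  25 * 10 = 250 = 3 * 83 + 1.
Step 3: Since 250 mod 83 = 1, the inverse is x = 10.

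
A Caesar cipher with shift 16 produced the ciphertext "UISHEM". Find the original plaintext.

Step 1: Reverse the shift by subtracting 16 from each letter position.
  U (position 20) -> position (20-16) mod 26 = 4 -> E
  I (position 8) -> position (8-16) mod 26 = 18 -> S
  S (position 18) -> position (18-16) mod 26 = 2 -> C
  H (position 7) -> position (7-16) mod 26 = 17 -> R
  E (position 4) -> position (4-16) mod 26 = 14 -> O
  M (position 12) -> position (12-16) mod 26 = 22 -> W
Decrypted message: ESCROW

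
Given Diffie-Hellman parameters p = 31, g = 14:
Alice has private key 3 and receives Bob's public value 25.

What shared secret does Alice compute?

Step 1: s = B^a mod p = 25^3 mod 31.
  25^1 mod 31 = 25
  25^2 mod 31 = (25 * 25) mod 31 = 5
  25^3 mod 31 = (5 * 25) mod 31 = 1
Result: shared secret = 1.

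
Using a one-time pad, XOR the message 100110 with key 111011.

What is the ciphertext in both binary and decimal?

Step 1: Write out the XOR operation bit by bit:
  Message: 100110
  Key:     111011
  XOR:     011101
Step 2: Convert to decimal: 011101 = 29.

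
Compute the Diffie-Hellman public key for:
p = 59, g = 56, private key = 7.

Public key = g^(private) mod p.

Step 1: A = g^a mod p = 56^7 mod 59.
  56^1 mod 59 = 56
  56^2 mod 59 = (56 * 56) mod 59 = 9
  56^3 mod 59 = (9 * 56) mod 59 = 32
  56^4 mod 59 = (32 * 56) mod 59 = 22
  56^5 mod 59 = (22 * 56) mod 59 = 52
  56^6 mod 59 = (52 * 56) mod 59 = 21
  56^7 mod 59 = (21 * 56) mod 59 = 55
Result: A = 55.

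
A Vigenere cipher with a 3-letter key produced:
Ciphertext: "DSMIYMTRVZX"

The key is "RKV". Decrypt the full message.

Step 1: Key 'RKV' has length 3. Extended key: RKVRKVRKVRK
Step 2: Decrypt each position:
  D(3) - R(17) = 12 = M
  S(18) - K(10) = 8 = I
  M(12) - V(21) = 17 = R
  I(8) - R(17) = 17 = R
  Y(24) - K(10) = 14 = O
  M(12) - V(21) = 17 = R
  T(19) - R(17) = 2 = C
  R(17) - K(10) = 7 = H
  V(21) - V(21) = 0 = A
  Z(25) - R(17) = 8 = I
  X(23) - K(10) = 13 = N
Plaintext: MIRRORCHAIN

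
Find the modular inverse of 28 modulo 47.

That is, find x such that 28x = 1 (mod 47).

Step 1: We need x such that 28 * x = 1 (mod 47).
Step 2: Using the extended Euclidean algorithm or trial:
  28 * 42 = 1176 = 25 * 47 + 1.
Step 3: Since 1176 mod 47 = 1, the inverse is x = 42.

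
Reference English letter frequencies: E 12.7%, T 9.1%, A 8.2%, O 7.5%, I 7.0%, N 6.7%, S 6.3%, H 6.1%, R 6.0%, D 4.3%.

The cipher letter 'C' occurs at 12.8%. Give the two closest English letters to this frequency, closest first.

Step 1: Observed frequency of 'C' is 12.8%.
Step 2: Compute distances to each reference frequency and sort:
  E (12.7%): difference = 0.1% <-- BEST
  T (9.1%): difference = 3.7% <-- RUNNER-UP
  A (8.2%): difference = 4.6%
  O (7.5%): difference = 5.3%
  I (7.0%): difference = 5.8%
Step 3: Most likely is 'E' (12.7%, diff 0.1%); second most likely is 'T' (9.1%, diff 3.7%).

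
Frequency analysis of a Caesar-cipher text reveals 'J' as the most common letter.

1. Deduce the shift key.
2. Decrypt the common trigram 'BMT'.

Step 1: In English, 'E' is the most frequent letter (12.7%).
Step 2: The most frequent ciphertext letter is 'J' (position 9).
Step 3: Shift = (9 - 4) mod 26 = 5.
Step 4: Decrypt 'BMT' by shifting back 5:
  B -> W
  M -> H
  T -> O
Step 5: 'BMT' decrypts to 'WHO'.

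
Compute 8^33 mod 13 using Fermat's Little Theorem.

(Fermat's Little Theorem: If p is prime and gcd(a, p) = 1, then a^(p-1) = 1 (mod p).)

Step 1: Since 13 is prime, by Fermat's Little Theorem: 8^12 = 1 (mod 13).
Step 2: Reduce exponent: 33 mod 12 = 9.
Step 3: So 8^33 = 8^9 (mod 13).
Step 4: 8^9 mod 13 = 8.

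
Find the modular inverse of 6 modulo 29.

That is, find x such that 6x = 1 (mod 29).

Step 1: We need x such that 6 * x = 1 (mod 29).
Step 2: Using the extended Euclidean algorithm or trial:
  6 * 5 = 30 = 1 * 29 + 1.
Step 3: Since 30 mod 29 = 1, the inverse is x = 5.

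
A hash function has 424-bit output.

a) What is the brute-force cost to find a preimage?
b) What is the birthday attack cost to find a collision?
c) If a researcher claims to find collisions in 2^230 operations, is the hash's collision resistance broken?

Step 1: Preimage resistance requires brute-force of 2^424 operations.
Step 2: Collision resistance (birthday bound) = 2^(424/2) = 2^212.
Step 3: The claimed attack costs 2^230 operations.
Step 4: Since 2^230 >= 2^212, the claimed attack is no faster than the generic birthday attack, so this does not break collision resistance.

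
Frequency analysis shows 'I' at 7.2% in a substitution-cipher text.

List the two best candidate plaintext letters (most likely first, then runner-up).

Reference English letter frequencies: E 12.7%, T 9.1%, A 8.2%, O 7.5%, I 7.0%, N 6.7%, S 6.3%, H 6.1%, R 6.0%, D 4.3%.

Step 1: Observed frequency of 'I' is 7.2%.
Step 2: Compute distances to each reference frequency and sort:
  I (7.0%): difference = 0.2% <-- BEST
  O (7.5%): difference = 0.3% <-- RUNNER-UP
  N (6.7%): difference = 0.5%
  S (6.3%): difference = 0.9%
  A (8.2%): difference = 1.0%
Step 3: Most likely is 'I' (7.0%, diff 0.2%); second most likely is 'O' (7.5%, diff 0.3%).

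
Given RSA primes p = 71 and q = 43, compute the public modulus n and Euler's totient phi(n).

Step 1: n = p * q = 71 * 43 = 3053.
Step 2: phi(n) = (p-1)(q-1) = 70 * 42 = 2940.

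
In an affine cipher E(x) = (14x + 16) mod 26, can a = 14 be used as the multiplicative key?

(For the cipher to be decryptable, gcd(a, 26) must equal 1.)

Step 1: Compute gcd(14, 26).
Step 2: gcd(14, 26) = 2.
Since gcd = 2 != 1, 14 shares a common factor with 26, so it cannot be used.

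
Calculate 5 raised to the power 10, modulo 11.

Step 1: Compute 5^10 mod 11 step by step, reducing modulo 11 at each step.
  5^1 mod 11 = 5
  5^2 mod 11 = (5 * 5) mod 11 = 3
  5^3 mod 11 = (3 * 5) mod 11 = 4
  5^4 mod 11 = (4 * 5) mod 11 = 9
  5^5 mod 11 = (9 * 5) mod 11 = 1
  5^6 mod 11 = (1 * 5) mod 11 = 5
  5^7 mod 11 = (5 * 5) mod 11 = 3
  5^8 mod 11 = (3 * 5) mod 11 = 4
  5^9 mod 11 = (4 * 5) mod 11 = 9
  5^10 mod 11 = (9 * 5) mod 11 = 1
Step 2: Result = 1.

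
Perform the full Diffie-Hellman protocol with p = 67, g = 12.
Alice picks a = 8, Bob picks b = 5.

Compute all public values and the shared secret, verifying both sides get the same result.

Step 1: A = g^a mod p = 12^8 mod 67 = 17.
Step 2: B = g^b mod p = 12^5 mod 67 = 61.
Step 3: Alice computes s = B^a mod p = 61^8 mod 67 = 60.
Step 4: Bob computes s = A^b mod p = 17^5 mod 67 = 60.
Both sides agree: shared secret = 60.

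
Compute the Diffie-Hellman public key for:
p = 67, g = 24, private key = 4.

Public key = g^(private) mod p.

Step 1: A = g^a mod p = 24^4 mod 67.
  24^1 mod 67 = 24
  24^2 mod 67 = (24 * 24) mod 67 = 40
  24^3 mod 67 = (40 * 24) mod 67 = 22
  24^4 mod 67 = (22 * 24) mod 67 = 59
Result: A = 59.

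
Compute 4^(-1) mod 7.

Step 1: We need x such that 4 * x = 1 (mod 7).
Step 2: Using the extended Euclidean algorithm or trial:
  4 * 2 = 8 = 1 * 7 + 1.
Step 3: Since 8 mod 7 = 1, the inverse is x = 2.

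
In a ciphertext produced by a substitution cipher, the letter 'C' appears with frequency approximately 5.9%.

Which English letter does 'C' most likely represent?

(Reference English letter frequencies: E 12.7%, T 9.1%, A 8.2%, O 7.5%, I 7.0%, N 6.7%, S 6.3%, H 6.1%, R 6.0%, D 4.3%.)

Step 1: The observed frequency is 5.9%.
Step 2: Compare with English frequencies:
  E: 12.7% (difference: 6.8%)
  T: 9.1% (difference: 3.2%)
  A: 8.2% (difference: 2.3%)
  O: 7.5% (difference: 1.6%)
  I: 7.0% (difference: 1.1%)
  N: 6.7% (difference: 0.8%)
  S: 6.3% (difference: 0.4%)
  H: 6.1% (difference: 0.2%)
  R: 6.0% (difference: 0.1%) <-- closest
  D: 4.3% (difference: 1.6%)
Step 3: 'C' most likely represents 'R' (frequency 6.0%).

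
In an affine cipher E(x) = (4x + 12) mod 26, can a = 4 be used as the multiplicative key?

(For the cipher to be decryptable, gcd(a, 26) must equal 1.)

Step 1: Compute gcd(4, 26).
Step 2: gcd(4, 26) = 2.
Since gcd = 2 != 1, 4 shares a common factor with 26, so it cannot be used.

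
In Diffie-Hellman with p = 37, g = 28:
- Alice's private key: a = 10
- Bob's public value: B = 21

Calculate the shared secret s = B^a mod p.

Step 1: s = B^a mod p = 21^10 mod 37.
  21^1 mod 37 = 21
  21^2 mod 37 = (21 * 21) mod 37 = 34
  21^3 mod 37 = (34 * 21) mod 37 = 11
  21^4 mod 37 = (11 * 21) mod 37 = 9
  21^5 mod 37 = (9 * 21) mod 37 = 4
  21^6 mod 37 = (4 * 21) mod 37 = 10
  21^7 mod 37 = (10 * 21) mod 37 = 25
  21^8 mod 37 = (25 * 21) mod 37 = 7
  21^9 mod 37 = (7 * 21) mod 37 = 36
  21^10 mod 37 = (36 * 21) mod 37 = 16
Result: shared secret = 16.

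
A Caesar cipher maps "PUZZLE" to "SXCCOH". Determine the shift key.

Step 1: Compare first letters: P (position 15) -> S (position 18).
Step 2: Shift = (18 - 15) mod 26 = 3.
The shift value is 3.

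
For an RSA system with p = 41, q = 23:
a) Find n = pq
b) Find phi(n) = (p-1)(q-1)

Step 1: n = p * q = 41 * 23 = 943.
Step 2: phi(n) = (p-1)(q-1) = 40 * 22 = 880.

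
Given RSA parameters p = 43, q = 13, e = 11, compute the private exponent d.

Step 1: n = 43 * 13 = 559.
Step 2: phi(n) = 42 * 12 = 504.
Step 3: Find d such that 11 * d = 1 (mod 504).
Step 4: d = 11^(-1) mod 504 = 275.
Verification: 11 * 275 = 3025 = 6 * 504 + 1.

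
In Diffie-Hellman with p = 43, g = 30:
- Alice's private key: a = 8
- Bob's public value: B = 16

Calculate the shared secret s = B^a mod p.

Step 1: s = B^a mod p = 16^8 mod 43.
  16^1 mod 43 = 16
  16^2 mod 43 = (16 * 16) mod 43 = 41
  16^3 mod 43 = (41 * 16) mod 43 = 11
  16^4 mod 43 = (11 * 16) mod 43 = 4
  16^5 mod 43 = (4 * 16) mod 43 = 21
  16^6 mod 43 = (21 * 16) mod 43 = 35
  16^7 mod 43 = (35 * 16) mod 43 = 1
  16^8 mod 43 = (1 * 16) mod 43 = 16
Result: shared secret = 16.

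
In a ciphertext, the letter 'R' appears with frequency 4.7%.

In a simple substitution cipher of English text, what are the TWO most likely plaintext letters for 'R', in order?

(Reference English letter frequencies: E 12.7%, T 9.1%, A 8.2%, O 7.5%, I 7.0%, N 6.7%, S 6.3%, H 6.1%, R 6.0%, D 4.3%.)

Step 1: Observed frequency of 'R' is 4.7%.
Step 2: Compute distances to each reference frequency and sort:
  D (4.3%): difference = 0.4% <-- BEST
  R (6.0%): difference = 1.3% <-- RUNNER-UP
  H (6.1%): difference = 1.4%
  S (6.3%): difference = 1.6%
  N (6.7%): difference = 2.0%
Step 3: Most likely is 'D' (4.3%, diff 0.4%); second most likely is 'R' (6.0%, diff 1.3%).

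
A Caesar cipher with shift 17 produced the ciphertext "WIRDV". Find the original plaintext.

Step 1: Reverse the shift by subtracting 17 from each letter position.
  W (position 22) -> position (22-17) mod 26 = 5 -> F
  I (position 8) -> position (8-17) mod 26 = 17 -> R
  R (position 17) -> position (17-17) mod 26 = 0 -> A
  D (position 3) -> position (3-17) mod 26 = 12 -> M
  V (position 21) -> position (21-17) mod 26 = 4 -> E
Decrypted message: FRAME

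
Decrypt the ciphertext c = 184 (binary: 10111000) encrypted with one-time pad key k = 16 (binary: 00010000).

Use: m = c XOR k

Step 1: XOR ciphertext with key:
  Ciphertext: 10111000
  Key:        00010000
  XOR:        10101000
Step 2: Plaintext = 10101000 = 168 in decimal.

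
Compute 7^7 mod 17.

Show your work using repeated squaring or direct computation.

Step 1: Compute 7^7 mod 17 step by step, reducing modulo 17 at each step.
  7^1 mod 17 = 7
  7^2 mod 17 = (7 * 7) mod 17 = 15
  7^3 mod 17 = (15 * 7) mod 17 = 3
  7^4 mod 17 = (3 * 7) mod 17 = 4
  7^5 mod 17 = (4 * 7) mod 17 = 11
  7^6 mod 17 = (11 * 7) mod 17 = 9
  7^7 mod 17 = (9 * 7) mod 17 = 12
Step 2: Result = 12.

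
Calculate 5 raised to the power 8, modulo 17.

Step 1: Compute 5^8 mod 17 step by step, reducing modulo 17 at each step.
  5^1 mod 17 = 5
  5^2 mod 17 = (5 * 5) mod 17 = 8
  5^3 mod 17 = (8 * 5) mod 17 = 6
  5^4 mod 17 = (6 * 5) mod 17 = 13
  5^5 mod 17 = (13 * 5) mod 17 = 14
  5^6 mod 17 = (14 * 5) mod 17 = 2
  5^7 mod 17 = (2 * 5) mod 17 = 10
  5^8 mod 17 = (10 * 5) mod 17 = 16
Step 2: Result = 16.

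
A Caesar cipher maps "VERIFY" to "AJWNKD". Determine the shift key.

Step 1: Compare first letters: V (position 21) -> A (position 0).
Step 2: Shift = (0 - 21) mod 26 = 5.
The shift value is 5.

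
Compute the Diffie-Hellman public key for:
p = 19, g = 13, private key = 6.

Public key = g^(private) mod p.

Step 1: A = g^a mod p = 13^6 mod 19.
  13^1 mod 19 = 13
  13^2 mod 19 = (13 * 13) mod 19 = 17
  13^3 mod 19 = (17 * 13) mod 19 = 12
  13^4 mod 19 = (12 * 13) mod 19 = 4
  13^5 mod 19 = (4 * 13) mod 19 = 14
  13^6 mod 19 = (14 * 13) mod 19 = 11
Result: A = 11.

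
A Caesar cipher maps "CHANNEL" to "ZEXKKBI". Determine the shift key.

Step 1: Compare first letters: C (position 2) -> Z (position 25).
Step 2: Shift = (25 - 2) mod 26 = 23.
The shift value is 23.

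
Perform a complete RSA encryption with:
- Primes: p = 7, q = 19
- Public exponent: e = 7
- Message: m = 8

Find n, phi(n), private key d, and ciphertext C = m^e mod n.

Step 1: n = 7 * 19 = 133.
Step 2: phi(n) = (7-1)(19-1) = 6 * 18 = 108.
Step 3: Find d = 7^(-1) mod 108 = 31.
  Verify: 7 * 31 = 217 = 1 (mod 108).
Step 4: C = 8^7 mod 133 = 8.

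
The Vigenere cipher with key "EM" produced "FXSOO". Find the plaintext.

Step 1: Extend key: EMEME
Step 2: Decrypt each letter (c - k) mod 26:
  F(5) - E(4) = (5-4) mod 26 = 1 = B
  X(23) - M(12) = (23-12) mod 26 = 11 = L
  S(18) - E(4) = (18-4) mod 26 = 14 = O
  O(14) - M(12) = (14-12) mod 26 = 2 = C
  O(14) - E(4) = (14-4) mod 26 = 10 = K
Plaintext: BLOCK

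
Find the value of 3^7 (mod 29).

Step 1: Compute 3^7 mod 29 step by step, reducing modulo 29 at each step.
  3^1 mod 29 = 3
  3^2 mod 29 = (3 * 3) mod 29 = 9
  3^3 mod 29 = (9 * 3) mod 29 = 27
  3^4 mod 29 = (27 * 3) mod 29 = 23
  3^5 mod 29 = (23 * 3) mod 29 = 11
  3^6 mod 29 = (11 * 3) mod 29 = 4
  3^7 mod 29 = (4 * 3) mod 29 = 12
Step 2: Result = 12.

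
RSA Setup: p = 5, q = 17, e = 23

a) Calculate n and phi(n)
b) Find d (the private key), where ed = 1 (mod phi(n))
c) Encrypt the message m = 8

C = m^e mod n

Step 1: n = 5 * 17 = 85.
Step 2: phi(n) = (5-1)(17-1) = 4 * 16 = 64.
Step 3: Find d = 23^(-1) mod 64 = 39.
  Verify: 23 * 39 = 897 = 1 (mod 64).
Step 4: C = 8^23 mod 85 = 32.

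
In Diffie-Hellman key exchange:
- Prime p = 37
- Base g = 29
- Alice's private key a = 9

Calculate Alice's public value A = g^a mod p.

Step 1: A = g^a mod p = 29^9 mod 37.
  29^1 mod 37 = 29
  29^2 mod 37 = (29 * 29) mod 37 = 27
  29^3 mod 37 = (27 * 29) mod 37 = 6
  29^4 mod 37 = (6 * 29) mod 37 = 26
  29^5 mod 37 = (26 * 29) mod 37 = 14
  29^6 mod 37 = (14 * 29) mod 37 = 36
  29^7 mod 37 = (36 * 29) mod 37 = 8
  29^8 mod 37 = (8 * 29) mod 37 = 10
  29^9 mod 37 = (10 * 29) mod 37 = 31
Result: A = 31.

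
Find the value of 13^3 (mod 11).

Step 1: Compute 13^3 mod 11 step by step, reducing modulo 11 at each step.
  13^1 mod 11 = 2
  13^2 mod 11 = (2 * 13) mod 11 = 4
  13^3 mod 11 = (4 * 13) mod 11 = 8
Step 2: Result = 8.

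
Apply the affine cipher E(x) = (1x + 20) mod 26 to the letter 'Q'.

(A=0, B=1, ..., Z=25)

Step 1: Convert 'Q' to number: x = 16.
Step 2: E(16) = (1 * 16 + 20) mod 26 = 36 mod 26 = 10.
Step 3: Convert 10 back to letter: K.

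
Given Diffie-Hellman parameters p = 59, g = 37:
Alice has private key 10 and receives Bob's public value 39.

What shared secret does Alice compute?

Step 1: s = B^a mod p = 39^10 mod 59.
  39^1 mod 59 = 39
  39^2 mod 59 = (39 * 39) mod 59 = 46
  39^3 mod 59 = (46 * 39) mod 59 = 24
  39^4 mod 59 = (24 * 39) mod 59 = 51
  39^5 mod 59 = (51 * 39) mod 59 = 42
  39^6 mod 59 = (42 * 39) mod 59 = 45
  39^7 mod 59 = (45 * 39) mod 59 = 44
  39^8 mod 59 = (44 * 39) mod 59 = 5
  39^9 mod 59 = (5 * 39) mod 59 = 18
  39^10 mod 59 = (18 * 39) mod 59 = 53
Result: shared secret = 53.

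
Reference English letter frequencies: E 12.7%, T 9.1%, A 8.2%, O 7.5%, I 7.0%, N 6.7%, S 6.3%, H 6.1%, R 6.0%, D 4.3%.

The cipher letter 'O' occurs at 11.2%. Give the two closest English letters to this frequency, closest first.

Step 1: Observed frequency of 'O' is 11.2%.
Step 2: Compute distances to each reference frequency and sort:
  E (12.7%): difference = 1.5% <-- BEST
  T (9.1%): difference = 2.1% <-- RUNNER-UP
  A (8.2%): difference = 3.0%
  O (7.5%): difference = 3.7%
  I (7.0%): difference = 4.2%
Step 3: Most likely is 'E' (12.7%, diff 1.5%); second most likely is 'T' (9.1%, diff 2.1%).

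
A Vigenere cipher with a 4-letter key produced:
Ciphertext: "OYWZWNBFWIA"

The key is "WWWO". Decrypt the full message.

Step 1: Key 'WWWO' has length 4. Extended key: WWWOWWWOWWW
Step 2: Decrypt each position:
  O(14) - W(22) = 18 = S
  Y(24) - W(22) = 2 = C
  W(22) - W(22) = 0 = A
  Z(25) - O(14) = 11 = L
  W(22) - W(22) = 0 = A
  N(13) - W(22) = 17 = R
  B(1) - W(22) = 5 = F
  F(5) - O(14) = 17 = R
  W(22) - W(22) = 0 = A
  I(8) - W(22) = 12 = M
  A(0) - W(22) = 4 = E
Plaintext: SCALARFRAME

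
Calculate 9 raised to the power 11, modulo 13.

Step 1: Compute 9^11 mod 13 step by step, reducing modulo 13 at each step.
  9^1 mod 13 = 9
  9^2 mod 13 = (9 * 9) mod 13 = 3
  9^3 mod 13 = (3 * 9) mod 13 = 1
  9^4 mod 13 = (1 * 9) mod 13 = 9
  9^5 mod 13 = (9 * 9) mod 13 = 3
  9^6 mod 13 = (3 * 9) mod 13 = 1
  9^7 mod 13 = (1 * 9) mod 13 = 9
  9^8 mod 13 = (9 * 9) mod 13 = 3
  9^9 mod 13 = (3 * 9) mod 13 = 1
  9^10 mod 13 = (1 * 9) mod 13 = 9
  9^11 mod 13 = (9 * 9) mod 13 = 3
Step 2: Result = 3.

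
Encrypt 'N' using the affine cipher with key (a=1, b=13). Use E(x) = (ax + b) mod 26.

Step 1: Convert 'N' to number: x = 13.
Step 2: E(13) = (1 * 13 + 13) mod 26 = 26 mod 26 = 0.
Step 3: Convert 0 back to letter: A.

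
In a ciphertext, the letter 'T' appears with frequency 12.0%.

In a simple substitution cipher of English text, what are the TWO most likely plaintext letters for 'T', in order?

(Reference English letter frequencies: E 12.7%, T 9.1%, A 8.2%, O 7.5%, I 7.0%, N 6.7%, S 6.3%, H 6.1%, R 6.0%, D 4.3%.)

Step 1: Observed frequency of 'T' is 12.0%.
Step 2: Compute distances to each reference frequency and sort:
  E (12.7%): difference = 0.7% <-- BEST
  T (9.1%): difference = 2.9% <-- RUNNER-UP
  A (8.2%): difference = 3.8%
  O (7.5%): difference = 4.5%
  I (7.0%): difference = 5.0%
Step 3: Most likely is 'E' (12.7%, diff 0.7%); second most likely is 'T' (9.1%, diff 2.9%).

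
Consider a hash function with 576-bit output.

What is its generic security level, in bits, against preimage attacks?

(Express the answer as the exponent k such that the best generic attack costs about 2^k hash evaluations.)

Step 1: The hash has a 576-bit output.
Step 2: Preimage resistance means: given a digest h(x), it should be infeasible to find any input that hashes to it.
With a 576-bit output there are 2^576 possible digests, so a generic brute-force preimage search costs about 2^576 evaluations.
Step 3: Security level = 576 bits.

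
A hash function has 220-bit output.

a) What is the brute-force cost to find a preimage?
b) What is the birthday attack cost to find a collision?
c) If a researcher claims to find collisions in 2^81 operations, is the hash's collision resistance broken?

Step 1: Preimage resistance requires brute-force of 2^220 operations.
Step 2: Collision resistance (birthday bound) = 2^(220/2) = 2^110.
Step 3: The claimed attack costs 2^81 operations.
Step 4: Since 2^81 < 2^110, the claimed attack beats the generic birthday bound, so collision resistance is broken.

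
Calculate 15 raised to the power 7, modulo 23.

Step 1: Compute 15^7 mod 23 step by step, reducing modulo 23 at each step.
  15^1 mod 23 = 15
  15^2 mod 23 = (15 * 15) mod 23 = 18
  15^3 mod 23 = (18 * 15) mod 23 = 17
  15^4 mod 23 = (17 * 15) mod 23 = 2
  15^5 mod 23 = (2 * 15) mod 23 = 7
  15^6 mod 23 = (7 * 15) mod 23 = 13
  15^7 mod 23 = (13 * 15) mod 23 = 11
Step 2: Result = 11.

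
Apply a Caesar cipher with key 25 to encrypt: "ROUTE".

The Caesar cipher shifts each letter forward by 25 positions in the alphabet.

Step 1: For each letter, shift forward by 25 positions (mod 26).
  R (position 17) -> position (17+25) mod 26 = 16 -> Q
  O (position 14) -> position (14+25) mod 26 = 13 -> N
  U (position 20) -> position (20+25) mod 26 = 19 -> T
  T (position 19) -> position (19+25) mod 26 = 18 -> S
  E (position 4) -> position (4+25) mod 26 = 3 -> D
Result: QNTSD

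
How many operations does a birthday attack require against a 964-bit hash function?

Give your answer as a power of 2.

Step 1: The birthday paradox gives collision probability ~50% after sqrt(2^n) = 2^(n/2) hashes.
Step 2: For 964-bit output: 2^(964/2) = 2^482.
Step 3: Approximately 2^482 hash computations needed.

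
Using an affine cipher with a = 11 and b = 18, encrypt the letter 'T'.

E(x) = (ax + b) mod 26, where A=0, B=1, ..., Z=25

Step 1: Convert 'T' to number: x = 19.
Step 2: E(19) = (11 * 19 + 18) mod 26 = 227 mod 26 = 19.
Step 3: Convert 19 back to letter: T.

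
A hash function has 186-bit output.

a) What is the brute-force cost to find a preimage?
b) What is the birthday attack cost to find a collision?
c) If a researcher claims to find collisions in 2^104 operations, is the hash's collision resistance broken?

Step 1: Preimage resistance requires brute-force of 2^186 operations.
Step 2: Collision resistance (birthday bound) = 2^(186/2) = 2^93.
Step 3: The claimed attack costs 2^104 operations.
Step 4: Since 2^104 >= 2^93, the claimed attack is no faster than the generic birthday attack, so this does not break collision resistance.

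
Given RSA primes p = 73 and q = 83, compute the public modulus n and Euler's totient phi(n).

Step 1: n = p * q = 73 * 83 = 6059.
Step 2: phi(n) = (p-1)(q-1) = 72 * 82 = 5904.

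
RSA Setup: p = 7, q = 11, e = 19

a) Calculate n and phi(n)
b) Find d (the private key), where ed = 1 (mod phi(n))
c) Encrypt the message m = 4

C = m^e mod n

Step 1: n = 7 * 11 = 77.
Step 2: phi(n) = (7-1)(11-1) = 6 * 10 = 60.
Step 3: Find d = 19^(-1) mod 60 = 19.
  Verify: 19 * 19 = 361 = 1 (mod 60).
Step 4: C = 4^19 mod 77 = 25.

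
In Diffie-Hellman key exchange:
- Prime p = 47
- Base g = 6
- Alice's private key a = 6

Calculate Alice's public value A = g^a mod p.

Step 1: A = g^a mod p = 6^6 mod 47.
  6^1 mod 47 = 6
  6^2 mod 47 = (6 * 6) mod 47 = 36
  6^3 mod 47 = (36 * 6) mod 47 = 28
  6^4 mod 47 = (28 * 6) mod 47 = 27
  6^5 mod 47 = (27 * 6) mod 47 = 21
  6^6 mod 47 = (21 * 6) mod 47 = 32
Result: A = 32.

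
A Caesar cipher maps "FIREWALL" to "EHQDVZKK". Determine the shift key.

Step 1: Compare first letters: F (position 5) -> E (position 4).
Step 2: Shift = (4 - 5) mod 26 = 25.
The shift value is 25.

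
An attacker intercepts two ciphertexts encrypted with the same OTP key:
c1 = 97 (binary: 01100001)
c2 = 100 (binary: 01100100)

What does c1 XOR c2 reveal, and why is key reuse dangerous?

Step 1: c1 XOR c2 = (m1 XOR k) XOR (m2 XOR k).
Step 2: By XOR associativity/commutativity: = m1 XOR m2 XOR k XOR k = m1 XOR m2.
Step 3: 01100001 XOR 01100100 = 00000101 = 5.
Step 4: The key cancels out! An attacker learns m1 XOR m2 = 5, revealing the relationship between plaintexts.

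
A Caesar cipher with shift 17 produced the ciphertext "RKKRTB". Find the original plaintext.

Step 1: Reverse the shift by subtracting 17 from each letter position.
  R (position 17) -> position (17-17) mod 26 = 0 -> A
  K (position 10) -> position (10-17) mod 26 = 19 -> T
  K (position 10) -> position (10-17) mod 26 = 19 -> T
  R (position 17) -> position (17-17) mod 26 = 0 -> A
  T (position 19) -> position (19-17) mod 26 = 2 -> C
  B (position 1) -> position (1-17) mod 26 = 10 -> K
Decrypted message: ATTACK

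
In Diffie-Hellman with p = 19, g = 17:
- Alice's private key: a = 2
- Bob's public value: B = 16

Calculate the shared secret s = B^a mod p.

Step 1: s = B^a mod p = 16^2 mod 19.
  16^1 mod 19 = 16
  16^2 mod 19 = (16 * 16) mod 19 = 9
Result: shared secret = 9.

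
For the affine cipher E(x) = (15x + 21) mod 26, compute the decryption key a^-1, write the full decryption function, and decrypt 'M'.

Step 1: Find a^-1, the modular inverse of 15 mod 26.
Step 2: We need 15 * a^-1 = 1 (mod 26).
Step 3: 15 * 7 = 105 = 4 * 26 + 1, so a^-1 = 7.
Step 4: D(y) = 7(y - 21) mod 26.
Step 5: Apply to 'M' (y = 12): D(12) = 7 * (12 - 21) mod 26 = 7 * -9 mod 26 = 15 -> 'P'.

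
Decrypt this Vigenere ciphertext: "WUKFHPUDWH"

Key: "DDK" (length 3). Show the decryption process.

Step 1: Key 'DDK' has length 3. Extended key: DDKDDKDDKD
Step 2: Decrypt each position:
  W(22) - D(3) = 19 = T
  U(20) - D(3) = 17 = R
  K(10) - K(10) = 0 = A
  F(5) - D(3) = 2 = C
  H(7) - D(3) = 4 = E
  P(15) - K(10) = 5 = F
  U(20) - D(3) = 17 = R
  D(3) - D(3) = 0 = A
  W(22) - K(10) = 12 = M
  H(7) - D(3) = 4 = E
Plaintext: TRACEFRAME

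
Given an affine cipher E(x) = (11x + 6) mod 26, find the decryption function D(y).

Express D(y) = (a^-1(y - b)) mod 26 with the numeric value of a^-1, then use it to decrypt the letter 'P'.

Step 1: Find a^-1, the modular inverse of 11 mod 26.
Step 2: We need 11 * a^-1 = 1 (mod 26).
Step 3: 11 * 19 = 209 = 8 * 26 + 1, so a^-1 = 19.
Step 4: D(y) = 19(y - 6) mod 26.
Step 5: Apply to 'P' (y = 15): D(15) = 19 * (15 - 6) mod 26 = 19 * 9 mod 26 = 15 -> 'P'.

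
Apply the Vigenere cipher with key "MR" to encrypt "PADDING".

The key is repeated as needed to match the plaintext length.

Step 1: Repeat key to match plaintext length:
  Plaintext: PADDING
  Key:       MRMRMRM
Step 2: Encrypt each letter:
  P(15) + M(12) = (15+12) mod 26 = 1 = B
  A(0) + R(17) = (0+17) mod 26 = 17 = R
  D(3) + M(12) = (3+12) mod 26 = 15 = P
  D(3) + R(17) = (3+17) mod 26 = 20 = U
  I(8) + M(12) = (8+12) mod 26 = 20 = U
  N(13) + R(17) = (13+17) mod 26 = 4 = E
  G(6) + M(12) = (6+12) mod 26 = 18 = S
Ciphertext: BRPUUES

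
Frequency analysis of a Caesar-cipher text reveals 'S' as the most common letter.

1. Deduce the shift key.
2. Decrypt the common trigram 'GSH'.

Step 1: In English, 'E' is the most frequent letter (12.7%).
Step 2: The most frequent ciphertext letter is 'S' (position 18).
Step 3: Shift = (18 - 4) mod 26 = 14.
Step 4: Decrypt 'GSH' by shifting back 14:
  G -> S
  S -> E
  H -> T
Step 5: 'GSH' decrypts to 'SET'.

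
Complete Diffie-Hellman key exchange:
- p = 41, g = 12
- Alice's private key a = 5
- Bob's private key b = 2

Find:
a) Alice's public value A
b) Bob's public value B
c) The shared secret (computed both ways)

Step 1: A = g^a mod p = 12^5 mod 41 = 3.
Step 2: B = g^b mod p = 12^2 mod 41 = 21.
Step 3: Alice computes s = B^a mod p = 21^5 mod 41 = 9.
Step 4: Bob computes s = A^b mod p = 3^2 mod 41 = 9.
Both sides agree: shared secret = 9.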